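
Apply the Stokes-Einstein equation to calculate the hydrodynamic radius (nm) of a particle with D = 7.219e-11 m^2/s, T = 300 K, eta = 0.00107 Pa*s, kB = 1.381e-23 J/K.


Stokes-Einstein: R = kB*T / (6*pi*eta*D)
R = 1.381e-23 * 300 / (6 * pi * 0.00107 * 7.219e-11)
R = 2.84546e-09 m = 2.85 nm

2.85


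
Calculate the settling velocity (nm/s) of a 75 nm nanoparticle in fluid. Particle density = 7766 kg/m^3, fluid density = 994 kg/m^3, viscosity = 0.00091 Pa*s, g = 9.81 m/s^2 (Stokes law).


Radius R = 75/2 nm = 3.75e-08 m
Density difference = 7766 - 994 = 6772 kg/m^3
v = 2 * R^2 * (rho_p - rho_f) * g / (9 * eta)
v = 2 * (3.75e-08)^2 * 6772 * 9.81 / (9 * 0.00091)
v = 2.28136e-08 m/s = 22.8136 nm/s

22.8136


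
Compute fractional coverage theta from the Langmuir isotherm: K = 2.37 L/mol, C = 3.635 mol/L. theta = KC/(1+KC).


Langmuir isotherm: theta = K*C / (1 + K*C)
K*C = 2.37 * 3.635 = 8.61495
theta = 8.61495 / (1 + 8.61495) = 8.61495 / 9.61495
theta = 0.896

0.896


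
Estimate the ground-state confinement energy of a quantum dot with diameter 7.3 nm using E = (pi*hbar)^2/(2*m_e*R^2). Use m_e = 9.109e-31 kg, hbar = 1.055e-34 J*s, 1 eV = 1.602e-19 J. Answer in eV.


Radius R = 7.3/2 = 3.65 nm = 3.65e-09 m
E = (pi * 1.055e-34)^2 / (2 * 9.109e-31 * (3.65e-09)^2)
E(J) = 4.52604e-21
E = E(J) / 1.602e-19 = 0.0283 eV

0.0283


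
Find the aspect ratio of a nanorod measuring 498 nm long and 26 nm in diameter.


Aspect ratio AR = length / diameter
AR = 498 / 26
AR = 19.15

19.15


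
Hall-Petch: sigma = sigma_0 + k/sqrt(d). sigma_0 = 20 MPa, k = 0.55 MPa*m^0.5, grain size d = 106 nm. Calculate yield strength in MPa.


d = 106 nm = 1.06e-07 m
sqrt(d) = 0.0003255764
Hall-Petch contribution = k / sqrt(d) = 0.55 / 0.0003255764 = 1689.3 MPa
sigma = sigma_0 + k/sqrt(d) = 20 + 1689.3 = 1709.3 MPa

1709.3


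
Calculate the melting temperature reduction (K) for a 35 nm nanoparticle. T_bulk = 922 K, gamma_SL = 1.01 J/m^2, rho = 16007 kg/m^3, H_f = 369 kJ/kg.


Radius R = 35/2 = 17.5 nm = 1.75e-08 m
Convert H_f = 369 kJ/kg = 369000 J/kg
dT = 2 * gamma_SL * T_bulk / (rho * H_f * R)
dT = 2 * 1.01 * 922 / (16007 * 369000 * 1.75e-08)
dT = 18.0 K

18.0


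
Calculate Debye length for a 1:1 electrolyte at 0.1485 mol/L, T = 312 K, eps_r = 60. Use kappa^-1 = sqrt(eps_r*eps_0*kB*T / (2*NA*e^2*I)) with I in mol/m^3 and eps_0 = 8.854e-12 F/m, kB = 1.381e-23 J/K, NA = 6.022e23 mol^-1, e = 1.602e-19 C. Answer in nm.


Ionic strength I = 0.1485 * 1^2 * 1000 = 148.5 mol/m^3
kappa^-1 = sqrt(60 * 8.854e-12 * 1.381e-23 * 312 / (2 * 6.022e23 * (1.602e-19)^2 * 148.5))
kappa^-1 = 0.706 nm

0.706


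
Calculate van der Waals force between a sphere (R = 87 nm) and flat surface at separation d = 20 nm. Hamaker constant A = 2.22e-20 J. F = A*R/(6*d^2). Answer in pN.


Convert to SI: R = 87 nm = 8.7e-08 m, d = 20 nm = 2e-08 m
F = A * R / (6 * d^2)
F = 2.22e-20 * 8.7e-08 / (6 * (2e-08)^2)
F = 8.0475e-13 N = 0.805 pN

0.805


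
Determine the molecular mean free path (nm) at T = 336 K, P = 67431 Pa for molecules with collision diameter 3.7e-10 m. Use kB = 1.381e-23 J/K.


Mean free path: lambda = kB*T / (sqrt(2) * pi * d^2 * P)
lambda = 1.381e-23 * 336 / (sqrt(2) * pi * (3.7e-10)^2 * 67431)
lambda = 1.13137e-07 m
lambda = 113.14 nm

113.14


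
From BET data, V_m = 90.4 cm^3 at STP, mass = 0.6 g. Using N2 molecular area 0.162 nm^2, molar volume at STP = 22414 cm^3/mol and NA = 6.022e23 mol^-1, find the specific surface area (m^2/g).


Number of moles in monolayer = V_m / 22414 = 90.4 / 22414 = 0.00403319
Number of molecules = moles * NA = 0.00403319 * 6.022e23
SA = molecules * sigma / mass
SA = (90.4 / 22414) * 6.022e23 * 0.162e-18 / 0.6
SA = 655.8 m^2/g

655.8


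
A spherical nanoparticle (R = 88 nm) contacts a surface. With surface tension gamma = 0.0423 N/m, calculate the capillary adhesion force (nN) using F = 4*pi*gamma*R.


Convert radius: R = 88 nm = 8.8e-08 m
F = 4 * pi * gamma * R
F = 4 * pi * 0.0423 * 8.8e-08
F = 4.67771e-08 N = 46.7771 nN

46.7771


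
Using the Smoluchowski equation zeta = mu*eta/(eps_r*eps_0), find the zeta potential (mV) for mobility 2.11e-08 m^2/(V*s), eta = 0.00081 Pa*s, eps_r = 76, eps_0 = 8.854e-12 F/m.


Smoluchowski equation: zeta = mu * eta / (eps_r * eps_0)
zeta = 2.11e-08 * 0.00081 / (76 * 8.854e-12)
zeta = 0.025399 V = 25.4 mV

25.4


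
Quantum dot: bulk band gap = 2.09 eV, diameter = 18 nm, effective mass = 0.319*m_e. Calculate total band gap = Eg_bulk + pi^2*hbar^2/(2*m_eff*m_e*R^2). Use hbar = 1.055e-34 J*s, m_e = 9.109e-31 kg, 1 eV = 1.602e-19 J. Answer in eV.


Radius R = 18/2 nm = 9e-09 m
Confinement energy dE = pi^2 * hbar^2 / (2 * m_eff * m_e * R^2)
dE = pi^2 * (1.055e-34)^2 / (2 * 0.319 * 9.109e-31 * (9e-09)^2) J, divided by 1.602e-19 J/eV
dE = 0.0146 eV
Total band gap = E_g(bulk) + dE = 2.09 + 0.0146 = 2.1046 eV

2.1046


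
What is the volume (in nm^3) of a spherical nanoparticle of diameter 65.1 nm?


Radius r = 65.1/2 = 32.55 nm
Volume V = (4/3) * pi * r^3
V = (4/3) * pi * (32.55)^3
V = 144458.0 nm^3

144458.0


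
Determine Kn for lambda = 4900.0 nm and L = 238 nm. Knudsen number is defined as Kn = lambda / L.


Knudsen number Kn = lambda / L
Kn = 4900.0 / 238
Kn = 20.5882

20.5882


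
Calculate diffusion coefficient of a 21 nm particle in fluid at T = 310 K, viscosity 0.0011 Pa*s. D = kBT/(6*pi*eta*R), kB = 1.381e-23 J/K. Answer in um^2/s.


Radius R = 21/2 = 10.5 nm = 1.05e-08 m
D = kB*T / (6*pi*eta*R)
D = 1.381e-23 * 310 / (6 * pi * 0.0011 * 1.05e-08)
D = 1.9664e-11 m^2/s = 19.664 um^2/s

19.664


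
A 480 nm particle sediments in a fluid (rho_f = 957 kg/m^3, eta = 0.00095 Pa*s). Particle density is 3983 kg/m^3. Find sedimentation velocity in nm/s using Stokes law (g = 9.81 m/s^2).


Radius R = 480/2 nm = 2.4e-07 m
Density difference = 3983 - 957 = 3026 kg/m^3
v = 2 * R^2 * (rho_p - rho_f) * g / (9 * eta)
v = 2 * (2.4e-07)^2 * 3026 * 9.81 / (9 * 0.00095)
v = 3.99967e-07 m/s = 399.9671 nm/s

399.9671


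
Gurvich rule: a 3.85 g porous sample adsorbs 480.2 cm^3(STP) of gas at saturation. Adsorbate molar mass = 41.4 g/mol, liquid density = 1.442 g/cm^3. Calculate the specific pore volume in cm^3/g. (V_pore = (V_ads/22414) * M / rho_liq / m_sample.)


Moles adsorbed n = V_ads / 22414 = 480.2 / 22414 = 2.142411e-02 mol
Liquid volume V_liq = n * M / rho_liq = 2.142411e-02 * 41.4 / 1.442 = 0.61509 cm^3
Specific pore volume V_pore = V_liq / m_sample = 0.61509 / 3.85
V_pore = 0.1598 cm^3/g

0.1598


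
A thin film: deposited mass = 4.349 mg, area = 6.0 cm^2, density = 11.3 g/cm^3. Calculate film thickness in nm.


Convert: m = 4.349 mg = 4.3490e-06 kg, A = 6.0 cm^2 = 6.0000e-04 m^2, rho = 11.3 g/cm^3 = 11300 kg/m^3
t = m / (A * rho)
t = 4.3490e-06 / (6.0000e-04 * 11300)
t = 6.4145e-07 m = 641.4 nm

641.4


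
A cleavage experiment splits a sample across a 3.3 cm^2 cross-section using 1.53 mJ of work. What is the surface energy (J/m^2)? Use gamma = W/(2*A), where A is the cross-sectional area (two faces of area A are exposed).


Convert: A = 3.3 cm^2 = 0.00033 m^2, W = 1.53 mJ = 0.00153 J
Cleaving exposes two faces of area A, so total new surface = 2*A and gamma = W / (2*A)
gamma = 0.00153 / (2 * 0.00033)
gamma = 2.318 J/m^2

2.318


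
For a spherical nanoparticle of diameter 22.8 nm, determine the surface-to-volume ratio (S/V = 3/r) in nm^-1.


Radius r = 22.8/2 = 11.4 nm
S/V = 3 / r = 3 / 11.4
S/V = 0.2632 nm^-1

0.2632


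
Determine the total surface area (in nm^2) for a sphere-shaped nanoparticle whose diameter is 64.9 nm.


Radius r = 64.9/2 = 32.45 nm
Surface area SA = 4 * pi * r^2
SA = 4 * pi * (32.45)^2
SA = 13232.42 nm^2

13232.42


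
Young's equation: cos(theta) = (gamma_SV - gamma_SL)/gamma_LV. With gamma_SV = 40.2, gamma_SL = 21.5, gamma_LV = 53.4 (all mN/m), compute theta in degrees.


cos(theta) = (gamma_SV - gamma_SL) / gamma_LV
cos(theta) = (40.2 - 21.5) / 53.4
cos(theta) = 0.350187
theta = arccos(0.350187) = 69.5 degrees

69.5


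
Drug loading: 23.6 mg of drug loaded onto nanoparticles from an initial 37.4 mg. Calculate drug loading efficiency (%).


Drug loading efficiency = (drug loaded / drug initial) * 100
DLE = 23.6 / 37.4 * 100
DLE = 0.631 * 100
DLE = 63.1%

63.1


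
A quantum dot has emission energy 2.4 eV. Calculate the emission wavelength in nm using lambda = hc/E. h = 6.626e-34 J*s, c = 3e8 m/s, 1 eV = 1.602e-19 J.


Convert energy: E = 2.4 eV = 2.4 * 1.602e-19 = 3.8448e-19 J
lambda = h*c / E = 6.626e-34 * 3e8 / 3.8448e-19
lambda = 5.1701e-07 m = 517.0 nm

517.0


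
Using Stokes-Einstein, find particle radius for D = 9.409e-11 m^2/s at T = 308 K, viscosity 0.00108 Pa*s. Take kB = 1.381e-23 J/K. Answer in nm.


Stokes-Einstein: R = kB*T / (6*pi*eta*D)
R = 1.381e-23 * 308 / (6 * pi * 0.00108 * 9.409e-11)
R = 2.22063e-09 m = 2.22 nm

2.22


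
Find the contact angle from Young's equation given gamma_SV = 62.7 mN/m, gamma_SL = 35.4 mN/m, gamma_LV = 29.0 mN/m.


cos(theta) = (gamma_SV - gamma_SL) / gamma_LV
cos(theta) = (62.7 - 35.4) / 29.0
cos(theta) = 0.941379
theta = arccos(0.941379) = 19.72 degrees

19.72


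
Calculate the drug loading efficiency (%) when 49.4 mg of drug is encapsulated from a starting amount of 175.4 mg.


Drug loading efficiency = (drug loaded / drug initial) * 100
DLE = 49.4 / 175.4 * 100
DLE = 0.2816 * 100
DLE = 28.16%

28.16


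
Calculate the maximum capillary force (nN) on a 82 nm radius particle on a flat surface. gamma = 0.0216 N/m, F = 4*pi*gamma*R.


Convert radius: R = 82 nm = 8.2e-08 m
F = 4 * pi * gamma * R
F = 4 * pi * 0.0216 * 8.2e-08
F = 2.22576e-08 N = 22.2576 nN

22.2576


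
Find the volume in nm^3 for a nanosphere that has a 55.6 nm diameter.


Radius r = 55.6/2 = 27.8 nm
Volume V = (4/3) * pi * r^3
V = (4/3) * pi * (27.8)^3
V = 89995.96 nm^3

89995.96


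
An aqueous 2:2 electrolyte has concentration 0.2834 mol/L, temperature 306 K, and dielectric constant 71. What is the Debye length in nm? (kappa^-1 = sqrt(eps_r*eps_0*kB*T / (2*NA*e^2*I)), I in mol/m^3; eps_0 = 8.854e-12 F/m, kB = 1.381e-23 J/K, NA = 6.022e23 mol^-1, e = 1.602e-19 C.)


Ionic strength I = 0.2834 * 2^2 * 1000 = 1133.6 mol/m^3
kappa^-1 = sqrt(71 * 8.854e-12 * 1.381e-23 * 306 / (2 * 6.022e23 * (1.602e-19)^2 * 1133.6))
kappa^-1 = 0.275 nm

0.275


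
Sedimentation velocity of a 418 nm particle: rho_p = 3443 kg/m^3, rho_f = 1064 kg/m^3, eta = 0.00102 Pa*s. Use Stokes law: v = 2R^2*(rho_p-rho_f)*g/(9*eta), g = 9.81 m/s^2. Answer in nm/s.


Radius R = 418/2 nm = 2.09e-07 m
Density difference = 3443 - 1064 = 2379 kg/m^3
v = 2 * R^2 * (rho_p - rho_f) * g / (9 * eta)
v = 2 * (2.09e-07)^2 * 2379 * 9.81 / (9 * 0.00102)
v = 2.22097e-07 m/s = 222.0973 nm/s

222.0973


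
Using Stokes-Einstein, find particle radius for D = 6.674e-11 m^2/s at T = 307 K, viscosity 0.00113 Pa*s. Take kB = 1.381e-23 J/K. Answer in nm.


Stokes-Einstein: R = kB*T / (6*pi*eta*D)
R = 1.381e-23 * 307 / (6 * pi * 0.00113 * 6.674e-11)
R = 2.9824e-09 m = 2.98 nm

2.98


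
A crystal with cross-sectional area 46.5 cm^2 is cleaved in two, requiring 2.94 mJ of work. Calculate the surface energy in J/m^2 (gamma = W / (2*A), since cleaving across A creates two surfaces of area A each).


Convert: A = 46.5 cm^2 = 0.00465 m^2, W = 2.94 mJ = 0.00294 J
Cleaving exposes two faces of area A, so total new surface = 2*A and gamma = W / (2*A)
gamma = 0.00294 / (2 * 0.00465)
gamma = 0.316 J/m^2

0.316


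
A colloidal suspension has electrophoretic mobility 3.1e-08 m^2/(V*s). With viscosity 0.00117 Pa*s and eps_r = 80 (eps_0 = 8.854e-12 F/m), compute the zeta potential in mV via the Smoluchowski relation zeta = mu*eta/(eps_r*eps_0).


Smoluchowski equation: zeta = mu * eta / (eps_r * eps_0)
zeta = 3.1e-08 * 0.00117 / (80 * 8.854e-12)
zeta = 0.051206 V = 51.21 mV

51.21


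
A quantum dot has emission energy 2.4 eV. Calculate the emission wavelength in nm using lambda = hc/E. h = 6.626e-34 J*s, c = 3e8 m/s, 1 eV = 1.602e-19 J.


Convert energy: E = 2.4 eV = 2.4 * 1.602e-19 = 3.8448e-19 J
lambda = h*c / E = 6.626e-34 * 3e8 / 3.8448e-19
lambda = 5.1701e-07 m = 517.0 nm

517.0


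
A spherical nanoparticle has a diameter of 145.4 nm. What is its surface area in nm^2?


Radius r = 145.4/2 = 72.7 nm
Surface area SA = 4 * pi * r^2
SA = 4 * pi * (72.7)^2
SA = 66416.91 nm^2

66416.91


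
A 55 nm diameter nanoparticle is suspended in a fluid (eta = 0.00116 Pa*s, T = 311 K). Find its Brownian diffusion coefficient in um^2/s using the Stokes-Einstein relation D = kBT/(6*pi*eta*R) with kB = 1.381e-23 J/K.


Radius R = 55/2 = 27.5 nm = 2.75e-08 m
D = kB*T / (6*pi*eta*R)
D = 1.381e-23 * 311 / (6 * pi * 0.00116 * 2.75e-08)
D = 7.1427e-12 m^2/s = 7.143 um^2/s

7.143


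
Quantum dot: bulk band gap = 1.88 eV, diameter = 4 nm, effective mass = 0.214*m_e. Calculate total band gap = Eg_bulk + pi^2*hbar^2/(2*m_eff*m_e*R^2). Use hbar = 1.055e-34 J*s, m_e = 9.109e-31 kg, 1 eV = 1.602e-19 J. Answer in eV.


Radius R = 4/2 nm = 2e-09 m
Confinement energy dE = pi^2 * hbar^2 / (2 * m_eff * m_e * R^2)
dE = pi^2 * (1.055e-34)^2 / (2 * 0.214 * 9.109e-31 * (2e-09)^2) J, divided by 1.602e-19 J/eV
dE = 0.4397 eV
Total band gap = E_g(bulk) + dE = 1.88 + 0.4397 = 2.3197 eV

2.3197


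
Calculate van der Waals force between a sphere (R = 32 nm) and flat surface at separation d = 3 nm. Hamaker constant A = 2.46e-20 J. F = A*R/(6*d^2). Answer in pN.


Convert to SI: R = 32 nm = 3.2e-08 m, d = 3 nm = 3e-09 m
F = A * R / (6 * d^2)
F = 2.46e-20 * 3.2e-08 / (6 * (3e-09)^2)
F = 1.45778e-11 N = 14.578 pN

14.578


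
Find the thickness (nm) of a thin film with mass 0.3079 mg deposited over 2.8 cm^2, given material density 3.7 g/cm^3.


Convert: m = 0.3079 mg = 3.0790e-07 kg, A = 2.8 cm^2 = 2.8000e-04 m^2, rho = 3.7 g/cm^3 = 3700 kg/m^3
t = m / (A * rho)
t = 3.0790e-07 / (2.8000e-04 * 3700)
t = 2.9720e-07 m = 297.2 nm

297.2


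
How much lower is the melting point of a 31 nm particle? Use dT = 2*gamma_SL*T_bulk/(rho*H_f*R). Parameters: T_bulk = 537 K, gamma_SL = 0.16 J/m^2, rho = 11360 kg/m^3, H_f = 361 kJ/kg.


Radius R = 31/2 = 15.5 nm = 1.55e-08 m
Convert H_f = 361 kJ/kg = 361000 J/kg
dT = 2 * gamma_SL * T_bulk / (rho * H_f * R)
dT = 2 * 0.16 * 537 / (11360 * 361000 * 1.55e-08)
dT = 2.7 K

2.7


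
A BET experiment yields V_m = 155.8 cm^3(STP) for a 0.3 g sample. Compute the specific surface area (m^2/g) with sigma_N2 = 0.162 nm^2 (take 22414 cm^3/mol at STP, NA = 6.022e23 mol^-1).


Number of moles in monolayer = V_m / 22414 = 155.8 / 22414 = 0.00695101
Number of molecules = moles * NA = 0.00695101 * 6.022e23
SA = molecules * sigma / mass
SA = (155.8 / 22414) * 6.022e23 * 0.162e-18 / 0.3
SA = 2260.4 m^2/g

2260.4


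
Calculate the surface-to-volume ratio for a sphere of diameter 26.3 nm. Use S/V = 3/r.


Radius r = 26.3/2 = 13.15 nm
S/V = 3 / r = 3 / 13.15
S/V = 0.2281 nm^-1

0.2281


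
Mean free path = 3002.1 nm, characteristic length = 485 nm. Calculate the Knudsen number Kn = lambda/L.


Knudsen number Kn = lambda / L
Kn = 3002.1 / 485
Kn = 6.1899

6.1899


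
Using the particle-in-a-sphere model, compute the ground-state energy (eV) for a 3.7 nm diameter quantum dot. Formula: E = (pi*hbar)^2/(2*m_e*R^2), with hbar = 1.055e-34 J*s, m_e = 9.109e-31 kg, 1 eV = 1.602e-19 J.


Radius R = 3.7/2 = 1.85 nm = 1.85e-09 m
E = (pi * 1.055e-34)^2 / (2 * 9.109e-31 * (1.85e-09)^2)
E(J) = 1.76182e-20
E = E(J) / 1.602e-19 = 0.11 eV

0.11


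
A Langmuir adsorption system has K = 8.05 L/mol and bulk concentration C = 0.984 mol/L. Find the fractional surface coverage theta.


Langmuir isotherm: theta = K*C / (1 + K*C)
K*C = 8.05 * 0.984 = 7.9212
theta = 7.9212 / (1 + 7.9212) = 7.9212 / 8.9212
theta = 0.8879

0.8879


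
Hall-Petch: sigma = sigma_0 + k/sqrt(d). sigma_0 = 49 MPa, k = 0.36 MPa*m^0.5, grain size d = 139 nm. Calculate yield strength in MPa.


d = 139 nm = 1.39e-07 m
sqrt(d) = 0.000372827
Hall-Petch contribution = k / sqrt(d) = 0.36 / 0.000372827 = 965.6 MPa
sigma = sigma_0 + k/sqrt(d) = 49 + 965.6 = 1014.6 MPa

1014.6


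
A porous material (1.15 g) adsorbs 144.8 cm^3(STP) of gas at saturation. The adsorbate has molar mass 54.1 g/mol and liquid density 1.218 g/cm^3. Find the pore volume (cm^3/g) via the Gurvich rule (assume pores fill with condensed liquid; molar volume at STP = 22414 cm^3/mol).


Moles adsorbed n = V_ads / 22414 = 144.8 / 22414 = 6.460248e-03 mol
Liquid volume V_liq = n * M / rho_liq = 6.460248e-03 * 54.1 / 1.218 = 0.28695 cm^3
Specific pore volume V_pore = V_liq / m_sample = 0.28695 / 1.15
V_pore = 0.2495 cm^3/g

0.2495


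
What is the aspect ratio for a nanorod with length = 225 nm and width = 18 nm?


Aspect ratio AR = length / diameter
AR = 225 / 18
AR = 12.5

12.5


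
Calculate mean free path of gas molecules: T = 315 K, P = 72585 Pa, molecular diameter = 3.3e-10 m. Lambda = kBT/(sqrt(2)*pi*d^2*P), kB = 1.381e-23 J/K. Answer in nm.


Mean free path: lambda = kB*T / (sqrt(2) * pi * d^2 * P)
lambda = 1.381e-23 * 315 / (sqrt(2) * pi * (3.3e-10)^2 * 72585)
lambda = 1.2387e-07 m
lambda = 123.87 nm

123.87


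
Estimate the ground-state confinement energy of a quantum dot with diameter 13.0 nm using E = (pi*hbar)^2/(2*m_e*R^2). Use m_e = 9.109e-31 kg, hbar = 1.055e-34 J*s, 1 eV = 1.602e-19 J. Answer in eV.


Radius R = 13.0/2 = 6.5 nm = 6.5e-09 m
E = (pi * 1.055e-34)^2 / (2 * 9.109e-31 * (6.5e-09)^2)
E(J) = 1.42718e-21
E = E(J) / 1.602e-19 = 0.0089 eV

0.0089


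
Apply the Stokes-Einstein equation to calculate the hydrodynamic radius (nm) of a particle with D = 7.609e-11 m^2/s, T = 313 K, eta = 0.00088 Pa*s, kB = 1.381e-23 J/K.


Stokes-Einstein: R = kB*T / (6*pi*eta*D)
R = 1.381e-23 * 313 / (6 * pi * 0.00088 * 7.609e-11)
R = 3.42473e-09 m = 3.42 nm

3.42


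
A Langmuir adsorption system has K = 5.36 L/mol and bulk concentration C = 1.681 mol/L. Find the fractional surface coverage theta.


Langmuir isotherm: theta = K*C / (1 + K*C)
K*C = 5.36 * 1.681 = 9.01016
theta = 9.01016 / (1 + 9.01016) = 9.01016 / 10.01016
theta = 0.9001

0.9001


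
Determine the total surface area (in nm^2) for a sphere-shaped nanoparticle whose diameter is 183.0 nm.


Radius r = 183.0/2 = 91.5 nm
Surface area SA = 4 * pi * r^2
SA = 4 * pi * (91.5)^2
SA = 105208.8 nm^2

105208.8


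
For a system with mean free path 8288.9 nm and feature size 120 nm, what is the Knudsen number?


Knudsen number Kn = lambda / L
Kn = 8288.9 / 120
Kn = 69.0742

69.0742


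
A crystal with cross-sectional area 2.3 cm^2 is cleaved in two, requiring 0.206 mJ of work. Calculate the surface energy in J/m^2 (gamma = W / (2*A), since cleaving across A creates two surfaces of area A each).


Convert: A = 2.3 cm^2 = 0.00023 m^2, W = 0.206 mJ = 0.000206 J
Cleaving exposes two faces of area A, so total new surface = 2*A and gamma = W / (2*A)
gamma = 0.000206 / (2 * 0.00023)
gamma = 0.448 J/m^2

0.448


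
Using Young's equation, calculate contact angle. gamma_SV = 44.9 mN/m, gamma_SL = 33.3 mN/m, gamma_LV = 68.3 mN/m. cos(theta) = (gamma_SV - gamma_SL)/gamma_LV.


cos(theta) = (gamma_SV - gamma_SL) / gamma_LV
cos(theta) = (44.9 - 33.3) / 68.3
cos(theta) = 0.169839
theta = arccos(0.169839) = 80.22 degrees

80.22


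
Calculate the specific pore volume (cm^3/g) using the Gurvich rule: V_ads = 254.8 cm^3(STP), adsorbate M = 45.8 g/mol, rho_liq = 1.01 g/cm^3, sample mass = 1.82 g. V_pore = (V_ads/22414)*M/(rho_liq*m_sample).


Moles adsorbed n = V_ads / 22414 = 254.8 / 22414 = 1.136790e-02 mol
Liquid volume V_liq = n * M / rho_liq = 1.136790e-02 * 45.8 / 1.01 = 0.51549 cm^3
Specific pore volume V_pore = V_liq / m_sample = 0.51549 / 1.82
V_pore = 0.2832 cm^3/g

0.2832


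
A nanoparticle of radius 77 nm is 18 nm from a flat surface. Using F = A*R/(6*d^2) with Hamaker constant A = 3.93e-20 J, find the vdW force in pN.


Convert to SI: R = 77 nm = 7.7e-08 m, d = 18 nm = 1.8e-08 m
F = A * R / (6 * d^2)
F = 3.93e-20 * 7.7e-08 / (6 * (1.8e-08)^2)
F = 1.55664e-12 N = 1.557 pN

1.557


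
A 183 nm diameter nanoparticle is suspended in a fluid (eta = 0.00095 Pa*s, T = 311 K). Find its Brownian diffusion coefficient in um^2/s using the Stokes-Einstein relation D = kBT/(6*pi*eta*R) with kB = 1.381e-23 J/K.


Radius R = 183/2 = 91.5 nm = 9.15e-08 m
D = kB*T / (6*pi*eta*R)
D = 1.381e-23 * 311 / (6 * pi * 0.00095 * 9.15e-08)
D = 2.62125e-12 m^2/s = 2.621 um^2/s

2.621


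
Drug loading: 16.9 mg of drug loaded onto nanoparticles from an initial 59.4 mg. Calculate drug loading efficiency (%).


Drug loading efficiency = (drug loaded / drug initial) * 100
DLE = 16.9 / 59.4 * 100
DLE = 0.2845 * 100
DLE = 28.45%

28.45


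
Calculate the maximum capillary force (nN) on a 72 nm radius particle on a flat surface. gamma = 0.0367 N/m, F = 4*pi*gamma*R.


Convert radius: R = 72 nm = 7.2e-08 m
F = 4 * pi * gamma * R
F = 4 * pi * 0.0367 * 7.2e-08
F = 3.32054e-08 N = 33.2054 nN

33.2054


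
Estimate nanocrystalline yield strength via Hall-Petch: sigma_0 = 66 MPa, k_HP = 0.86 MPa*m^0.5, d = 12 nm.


d = 12 nm = 1.2e-08 m
sqrt(d) = 0.0001095445
Hall-Petch contribution = k / sqrt(d) = 0.86 / 0.0001095445 = 7850.7 MPa
sigma = sigma_0 + k/sqrt(d) = 66 + 7850.7 = 7916.7 MPa

7916.7


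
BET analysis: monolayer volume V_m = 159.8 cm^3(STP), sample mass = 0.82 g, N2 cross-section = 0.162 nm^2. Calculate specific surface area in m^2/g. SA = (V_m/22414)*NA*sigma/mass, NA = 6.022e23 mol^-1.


Number of moles in monolayer = V_m / 22414 = 159.8 / 22414 = 0.00712947
Number of molecules = moles * NA = 0.00712947 * 6.022e23
SA = molecules * sigma / mass
SA = (159.8 / 22414) * 6.022e23 * 0.162e-18 / 0.82
SA = 848.2 m^2/g

848.2


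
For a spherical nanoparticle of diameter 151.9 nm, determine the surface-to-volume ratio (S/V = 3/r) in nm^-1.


Radius r = 151.9/2 = 75.95 nm
S/V = 3 / r = 3 / 75.95
S/V = 0.0395 nm^-1

0.0395


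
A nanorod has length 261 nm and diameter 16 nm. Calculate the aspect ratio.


Aspect ratio AR = length / diameter
AR = 261 / 16
AR = 16.31

16.31


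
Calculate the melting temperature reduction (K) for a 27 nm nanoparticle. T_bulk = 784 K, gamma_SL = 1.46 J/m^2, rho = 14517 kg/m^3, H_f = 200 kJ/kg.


Radius R = 27/2 = 13.5 nm = 1.35e-08 m
Convert H_f = 200 kJ/kg = 200000 J/kg
dT = 2 * gamma_SL * T_bulk / (rho * H_f * R)
dT = 2 * 1.46 * 784 / (14517 * 200000 * 1.35e-08)
dT = 58.4 K

58.4


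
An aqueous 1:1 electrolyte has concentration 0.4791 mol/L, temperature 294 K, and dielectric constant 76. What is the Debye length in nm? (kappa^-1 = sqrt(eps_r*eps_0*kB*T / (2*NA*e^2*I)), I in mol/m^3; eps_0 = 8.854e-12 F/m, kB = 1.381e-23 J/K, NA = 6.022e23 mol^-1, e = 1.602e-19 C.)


Ionic strength I = 0.4791 * 1^2 * 1000 = 479.1 mol/m^3
kappa^-1 = sqrt(76 * 8.854e-12 * 1.381e-23 * 294 / (2 * 6.022e23 * (1.602e-19)^2 * 479.1))
kappa^-1 = 0.43 nm

0.43


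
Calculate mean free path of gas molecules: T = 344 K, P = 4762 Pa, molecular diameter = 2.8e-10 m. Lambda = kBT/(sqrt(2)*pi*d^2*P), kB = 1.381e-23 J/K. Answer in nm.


Mean free path: lambda = kB*T / (sqrt(2) * pi * d^2 * P)
lambda = 1.381e-23 * 344 / (sqrt(2) * pi * (2.8e-10)^2 * 4762)
lambda = 2.86406e-06 m
lambda = 2864.06 nm

2864.06


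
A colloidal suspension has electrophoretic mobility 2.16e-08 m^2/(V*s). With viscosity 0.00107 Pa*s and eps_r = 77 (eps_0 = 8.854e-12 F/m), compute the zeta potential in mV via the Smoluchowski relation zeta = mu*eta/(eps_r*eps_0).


Smoluchowski equation: zeta = mu * eta / (eps_r * eps_0)
zeta = 2.16e-08 * 0.00107 / (77 * 8.854e-12)
zeta = 0.033901 V = 33.9 mV

33.9


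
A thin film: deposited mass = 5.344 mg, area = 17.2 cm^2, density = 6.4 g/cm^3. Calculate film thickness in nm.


Convert: m = 5.344 mg = 5.3440e-06 kg, A = 17.2 cm^2 = 1.7200e-03 m^2, rho = 6.4 g/cm^3 = 6400 kg/m^3
t = m / (A * rho)
t = 5.3440e-06 / (1.7200e-03 * 6400)
t = 4.8547e-07 m = 485.5 nm

485.5


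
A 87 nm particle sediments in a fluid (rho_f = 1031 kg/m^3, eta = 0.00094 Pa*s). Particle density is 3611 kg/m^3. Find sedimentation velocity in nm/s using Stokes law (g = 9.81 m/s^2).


Radius R = 87/2 nm = 4.35e-08 m
Density difference = 3611 - 1031 = 2580 kg/m^3
v = 2 * R^2 * (rho_p - rho_f) * g / (9 * eta)
v = 2 * (4.35e-08)^2 * 2580 * 9.81 / (9 * 0.00094)
v = 1.13221e-08 m/s = 11.3221 nm/s

11.3221


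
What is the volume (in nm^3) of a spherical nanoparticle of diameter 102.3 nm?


Radius r = 102.3/2 = 51.15 nm
Volume V = (4/3) * pi * r^3
V = (4/3) * pi * (51.15)^3
V = 560564.41 nm^3

560564.41


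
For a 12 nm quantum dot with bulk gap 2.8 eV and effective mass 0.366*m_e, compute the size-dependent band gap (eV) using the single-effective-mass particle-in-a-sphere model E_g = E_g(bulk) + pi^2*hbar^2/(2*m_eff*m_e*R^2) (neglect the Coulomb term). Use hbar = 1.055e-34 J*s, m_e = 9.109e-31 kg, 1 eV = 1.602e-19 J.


Radius R = 12/2 nm = 6e-09 m
Confinement energy dE = pi^2 * hbar^2 / (2 * m_eff * m_e * R^2)
dE = pi^2 * (1.055e-34)^2 / (2 * 0.366 * 9.109e-31 * (6e-09)^2) J, divided by 1.602e-19 J/eV
dE = 0.0286 eV
Total band gap = E_g(bulk) + dE = 2.8 + 0.0286 = 2.8286 eV

2.8286


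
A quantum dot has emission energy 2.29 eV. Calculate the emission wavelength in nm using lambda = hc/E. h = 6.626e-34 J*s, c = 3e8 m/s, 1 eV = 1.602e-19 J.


Convert energy: E = 2.29 eV = 2.29 * 1.602e-19 = 3.66858e-19 J
lambda = h*c / E = 6.626e-34 * 3e8 / 3.66858e-19
lambda = 5.41845e-07 m = 541.8 nm

541.8


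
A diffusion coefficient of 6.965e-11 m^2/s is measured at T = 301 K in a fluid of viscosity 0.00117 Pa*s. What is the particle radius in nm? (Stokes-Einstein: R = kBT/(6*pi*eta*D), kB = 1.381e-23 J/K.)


Stokes-Einstein: R = kB*T / (6*pi*eta*D)
R = 1.381e-23 * 301 / (6 * pi * 0.00117 * 6.965e-11)
R = 2.70615e-09 m = 2.71 nm

2.71


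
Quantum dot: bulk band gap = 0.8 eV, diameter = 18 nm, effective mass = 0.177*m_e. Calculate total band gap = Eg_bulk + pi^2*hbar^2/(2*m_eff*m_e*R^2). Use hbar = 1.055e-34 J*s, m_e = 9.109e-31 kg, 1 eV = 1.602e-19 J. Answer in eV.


Radius R = 18/2 nm = 9e-09 m
Confinement energy dE = pi^2 * hbar^2 / (2 * m_eff * m_e * R^2)
dE = pi^2 * (1.055e-34)^2 / (2 * 0.177 * 9.109e-31 * (9e-09)^2) J, divided by 1.602e-19 J/eV
dE = 0.0263 eV
Total band gap = E_g(bulk) + dE = 0.8 + 0.0263 = 0.8263 eV

0.8263


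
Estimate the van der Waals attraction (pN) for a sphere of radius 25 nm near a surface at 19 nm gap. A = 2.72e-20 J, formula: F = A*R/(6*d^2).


Convert to SI: R = 25 nm = 2.5e-08 m, d = 19 nm = 1.9e-08 m
F = A * R / (6 * d^2)
F = 2.72e-20 * 2.5e-08 / (6 * (1.9e-08)^2)
F = 3.13943e-13 N = 0.314 pN

0.314


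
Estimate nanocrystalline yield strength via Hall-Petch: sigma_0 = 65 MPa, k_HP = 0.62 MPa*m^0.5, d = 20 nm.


d = 20 nm = 2e-08 m
sqrt(d) = 0.0001414214
Hall-Petch contribution = k / sqrt(d) = 0.62 / 0.0001414214 = 4384.1 MPa
sigma = sigma_0 + k/sqrt(d) = 65 + 4384.1 = 4449.1 MPa

4449.1


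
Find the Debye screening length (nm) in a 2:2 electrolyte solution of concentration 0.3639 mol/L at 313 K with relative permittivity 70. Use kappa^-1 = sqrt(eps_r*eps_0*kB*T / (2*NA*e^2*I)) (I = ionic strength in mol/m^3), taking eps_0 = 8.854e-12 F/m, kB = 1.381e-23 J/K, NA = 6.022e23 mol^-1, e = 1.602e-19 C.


Ionic strength I = 0.3639 * 2^2 * 1000 = 1455.6 mol/m^3
kappa^-1 = sqrt(70 * 8.854e-12 * 1.381e-23 * 313 / (2 * 6.022e23 * (1.602e-19)^2 * 1455.6))
kappa^-1 = 0.244 nm

0.244


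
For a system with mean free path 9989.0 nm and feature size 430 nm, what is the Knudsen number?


Knudsen number Kn = lambda / L
Kn = 9989.0 / 430
Kn = 23.2302

23.2302


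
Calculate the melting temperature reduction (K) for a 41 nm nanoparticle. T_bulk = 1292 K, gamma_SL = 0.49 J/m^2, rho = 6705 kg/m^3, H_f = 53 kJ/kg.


Radius R = 41/2 = 20.5 nm = 2.05e-08 m
Convert H_f = 53 kJ/kg = 53000 J/kg
dT = 2 * gamma_SL * T_bulk / (rho * H_f * R)
dT = 2 * 0.49 * 1292 / (6705 * 53000 * 2.05e-08)
dT = 173.8 K

173.8


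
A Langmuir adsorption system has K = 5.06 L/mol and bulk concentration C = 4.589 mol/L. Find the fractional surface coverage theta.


Langmuir isotherm: theta = K*C / (1 + K*C)
K*C = 5.06 * 4.589 = 23.22034
theta = 23.22034 / (1 + 23.22034) = 23.22034 / 24.22034
theta = 0.9587

0.9587


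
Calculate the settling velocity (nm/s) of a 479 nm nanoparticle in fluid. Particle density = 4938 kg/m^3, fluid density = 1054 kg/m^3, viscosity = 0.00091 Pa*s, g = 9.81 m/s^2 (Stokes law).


Radius R = 479/2 nm = 2.395e-07 m
Density difference = 4938 - 1054 = 3884 kg/m^3
v = 2 * R^2 * (rho_p - rho_f) * g / (9 * eta)
v = 2 * (2.395e-07)^2 * 3884 * 9.81 / (9 * 0.00091)
v = 5.3371e-07 m/s = 533.71 nm/s

533.71


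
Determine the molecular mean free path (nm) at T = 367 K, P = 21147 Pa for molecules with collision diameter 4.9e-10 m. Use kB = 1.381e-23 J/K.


Mean free path: lambda = kB*T / (sqrt(2) * pi * d^2 * P)
lambda = 1.381e-23 * 367 / (sqrt(2) * pi * (4.9e-10)^2 * 21147)
lambda = 2.24675e-07 m
lambda = 224.67 nm

224.67


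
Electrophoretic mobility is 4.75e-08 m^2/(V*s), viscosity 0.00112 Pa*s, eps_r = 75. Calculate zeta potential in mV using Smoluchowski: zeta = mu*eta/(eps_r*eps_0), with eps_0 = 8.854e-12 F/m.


Smoluchowski equation: zeta = mu * eta / (eps_r * eps_0)
zeta = 4.75e-08 * 0.00112 / (75 * 8.854e-12)
zeta = 0.080114 V = 80.11 mV

80.11


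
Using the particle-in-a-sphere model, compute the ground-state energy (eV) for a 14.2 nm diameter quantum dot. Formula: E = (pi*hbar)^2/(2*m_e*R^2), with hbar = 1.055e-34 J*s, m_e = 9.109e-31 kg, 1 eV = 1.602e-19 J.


Radius R = 14.2/2 = 7.1 nm = 7.1e-09 m
E = (pi * 1.055e-34)^2 / (2 * 9.109e-31 * (7.1e-09)^2)
E(J) = 1.19615e-21
E = E(J) / 1.602e-19 = 0.0075 eV

0.0075


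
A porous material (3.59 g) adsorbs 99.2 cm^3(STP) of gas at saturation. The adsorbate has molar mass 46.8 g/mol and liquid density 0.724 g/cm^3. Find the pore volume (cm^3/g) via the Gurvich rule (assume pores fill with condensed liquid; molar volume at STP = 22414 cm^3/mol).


Moles adsorbed n = V_ads / 22414 = 99.2 / 22414 = 4.425805e-03 mol
Liquid volume V_liq = n * M / rho_liq = 4.425805e-03 * 46.8 / 0.724 = 0.28609 cm^3
Specific pore volume V_pore = V_liq / m_sample = 0.28609 / 3.59
V_pore = 0.0797 cm^3/g

0.0797


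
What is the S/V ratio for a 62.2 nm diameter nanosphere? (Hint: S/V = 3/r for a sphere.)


Radius r = 62.2/2 = 31.1 nm
S/V = 3 / r = 3 / 31.1
S/V = 0.0965 nm^-1

0.0965


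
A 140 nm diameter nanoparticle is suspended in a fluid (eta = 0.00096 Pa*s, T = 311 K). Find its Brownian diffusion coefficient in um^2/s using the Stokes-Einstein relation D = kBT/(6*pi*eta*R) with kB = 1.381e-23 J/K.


Radius R = 140/2 = 70 nm = 7e-08 m
D = kB*T / (6*pi*eta*R)
D = 1.381e-23 * 311 / (6 * pi * 0.00096 * 7e-08)
D = 3.39066e-12 m^2/s = 3.391 um^2/s

3.391


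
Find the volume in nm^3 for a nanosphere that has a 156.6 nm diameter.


Radius r = 156.6/2 = 78.3 nm
Volume V = (4/3) * pi * r^3
V = (4/3) * pi * (78.3)^3
V = 2010823.24 nm^3

2010823.24


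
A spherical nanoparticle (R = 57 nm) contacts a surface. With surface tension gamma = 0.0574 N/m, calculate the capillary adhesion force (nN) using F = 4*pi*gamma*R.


Convert radius: R = 57 nm = 5.7e-08 m
F = 4 * pi * gamma * R
F = 4 * pi * 0.0574 * 5.7e-08
F = 4.11147e-08 N = 41.1147 nN

41.1147


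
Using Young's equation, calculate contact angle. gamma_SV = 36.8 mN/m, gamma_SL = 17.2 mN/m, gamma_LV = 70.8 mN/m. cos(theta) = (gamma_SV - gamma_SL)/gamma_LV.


cos(theta) = (gamma_SV - gamma_SL) / gamma_LV
cos(theta) = (36.8 - 17.2) / 70.8
cos(theta) = 0.276836
theta = arccos(0.276836) = 73.93 degrees

73.93


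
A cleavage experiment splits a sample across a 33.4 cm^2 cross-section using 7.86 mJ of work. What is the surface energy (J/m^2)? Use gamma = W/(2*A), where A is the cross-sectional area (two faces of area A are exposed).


Convert: A = 33.4 cm^2 = 0.00334 m^2, W = 7.86 mJ = 0.00786 J
Cleaving exposes two faces of area A, so total new surface = 2*A and gamma = W / (2*A)
gamma = 0.00786 / (2 * 0.00334)
gamma = 1.177 J/m^2

1.177


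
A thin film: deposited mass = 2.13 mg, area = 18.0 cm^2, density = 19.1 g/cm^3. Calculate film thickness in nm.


Convert: m = 2.13 mg = 2.1300e-06 kg, A = 18.0 cm^2 = 1.8000e-03 m^2, rho = 19.1 g/cm^3 = 19100 kg/m^3
t = m / (A * rho)
t = 2.1300e-06 / (1.8000e-03 * 19100)
t = 6.1955e-08 m = 62.0 nm

62.0


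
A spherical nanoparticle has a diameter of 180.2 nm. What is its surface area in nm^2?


Radius r = 180.2/2 = 90.1 nm
Surface area SA = 4 * pi * r^2
SA = 4 * pi * (90.1)^2
SA = 102013.92 nm^2

102013.92


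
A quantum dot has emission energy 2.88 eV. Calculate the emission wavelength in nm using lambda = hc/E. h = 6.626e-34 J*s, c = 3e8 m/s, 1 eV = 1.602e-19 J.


Convert energy: E = 2.88 eV = 2.88 * 1.602e-19 = 4.61376e-19 J
lambda = h*c / E = 6.626e-34 * 3e8 / 4.61376e-19
lambda = 4.30842e-07 m = 430.8 nm

430.8


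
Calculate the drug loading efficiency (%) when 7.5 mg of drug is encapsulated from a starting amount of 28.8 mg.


Drug loading efficiency = (drug loaded / drug initial) * 100
DLE = 7.5 / 28.8 * 100
DLE = 0.2604 * 100
DLE = 26.04%

26.04


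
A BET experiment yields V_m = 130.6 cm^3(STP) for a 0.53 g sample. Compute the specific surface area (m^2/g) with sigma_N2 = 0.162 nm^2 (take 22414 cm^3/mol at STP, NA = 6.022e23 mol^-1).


Number of moles in monolayer = V_m / 22414 = 130.6 / 22414 = 0.00582672
Number of molecules = moles * NA = 0.00582672 * 6.022e23
SA = molecules * sigma / mass
SA = (130.6 / 22414) * 6.022e23 * 0.162e-18 / 0.53
SA = 1072.5 m^2/g

1072.5


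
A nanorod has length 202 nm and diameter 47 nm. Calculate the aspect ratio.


Aspect ratio AR = length / diameter
AR = 202 / 47
AR = 4.3

4.3


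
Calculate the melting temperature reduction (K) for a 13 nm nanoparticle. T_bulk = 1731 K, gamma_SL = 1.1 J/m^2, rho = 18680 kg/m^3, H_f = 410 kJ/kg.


Radius R = 13/2 = 6.5 nm = 6.5e-09 m
Convert H_f = 410 kJ/kg = 410000 J/kg
dT = 2 * gamma_SL * T_bulk / (rho * H_f * R)
dT = 2 * 1.1 * 1731 / (18680 * 410000 * 6.5e-09)
dT = 76.5 K

76.5


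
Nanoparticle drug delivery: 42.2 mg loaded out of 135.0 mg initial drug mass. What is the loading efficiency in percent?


Drug loading efficiency = (drug loaded / drug initial) * 100
DLE = 42.2 / 135.0 * 100
DLE = 0.3126 * 100
DLE = 31.26%

31.26


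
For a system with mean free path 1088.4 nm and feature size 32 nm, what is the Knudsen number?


Knudsen number Kn = lambda / L
Kn = 1088.4 / 32
Kn = 34.0125

34.0125


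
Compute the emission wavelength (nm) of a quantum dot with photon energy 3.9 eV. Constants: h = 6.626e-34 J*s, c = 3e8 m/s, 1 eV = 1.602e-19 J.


Convert energy: E = 3.9 eV = 3.9 * 1.602e-19 = 6.2478e-19 J
lambda = h*c / E = 6.626e-34 * 3e8 / 6.2478e-19
lambda = 3.1816e-07 m = 318.2 nm

318.2


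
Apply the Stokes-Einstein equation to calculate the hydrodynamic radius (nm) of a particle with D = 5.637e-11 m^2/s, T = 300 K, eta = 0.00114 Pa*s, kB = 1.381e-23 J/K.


Stokes-Einstein: R = kB*T / (6*pi*eta*D)
R = 1.381e-23 * 300 / (6 * pi * 0.00114 * 5.637e-11)
R = 3.42027e-09 m = 3.42 nm

3.42


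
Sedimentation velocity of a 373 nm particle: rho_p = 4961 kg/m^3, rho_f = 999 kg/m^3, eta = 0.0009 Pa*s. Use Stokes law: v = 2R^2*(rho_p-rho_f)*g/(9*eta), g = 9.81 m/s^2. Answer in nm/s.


Radius R = 373/2 nm = 1.865e-07 m
Density difference = 4961 - 999 = 3962 kg/m^3
v = 2 * R^2 * (rho_p - rho_f) * g / (9 * eta)
v = 2 * (1.865e-07)^2 * 3962 * 9.81 / (9 * 0.0009)
v = 3.338e-07 m/s = 333.7998 nm/s

333.7998


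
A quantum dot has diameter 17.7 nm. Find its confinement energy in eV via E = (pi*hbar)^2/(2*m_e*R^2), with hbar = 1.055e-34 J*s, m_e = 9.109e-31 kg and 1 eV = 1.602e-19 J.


Radius R = 17.7/2 = 8.85 nm = 8.85e-09 m
E = (pi * 1.055e-34)^2 / (2 * 9.109e-31 * (8.85e-09)^2)
E(J) = 7.6987e-22
E = E(J) / 1.602e-19 = 0.0048 eV

0.0048


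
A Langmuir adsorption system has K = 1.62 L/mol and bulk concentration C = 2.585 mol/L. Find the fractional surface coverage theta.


Langmuir isotherm: theta = K*C / (1 + K*C)
K*C = 1.62 * 2.585 = 4.1877
theta = 4.1877 / (1 + 4.1877) = 4.1877 / 5.1877
theta = 0.8072

0.8072


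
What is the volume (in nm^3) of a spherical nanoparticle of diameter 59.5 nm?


Radius r = 59.5/2 = 29.75 nm
Volume V = (4/3) * pi * r^3
V = (4/3) * pi * (29.75)^3
V = 110293.4 nm^3

110293.4


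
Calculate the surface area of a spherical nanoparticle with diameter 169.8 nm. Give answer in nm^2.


Radius r = 169.8/2 = 84.9 nm
Surface area SA = 4 * pi * r^2
SA = 4 * pi * (84.9)^2
SA = 90578.53 nm^2

90578.53


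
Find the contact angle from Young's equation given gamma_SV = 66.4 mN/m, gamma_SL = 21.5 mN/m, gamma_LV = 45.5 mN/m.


cos(theta) = (gamma_SV - gamma_SL) / gamma_LV
cos(theta) = (66.4 - 21.5) / 45.5
cos(theta) = 0.986813
theta = arccos(0.986813) = 9.32 degrees

9.32


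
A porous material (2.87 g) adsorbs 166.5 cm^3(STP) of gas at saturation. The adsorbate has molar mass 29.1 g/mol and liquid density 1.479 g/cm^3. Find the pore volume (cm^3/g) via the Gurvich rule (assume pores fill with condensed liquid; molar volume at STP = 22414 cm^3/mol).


Moles adsorbed n = V_ads / 22414 = 166.5 / 22414 = 7.428393e-03 mol
Liquid volume V_liq = n * M / rho_liq = 7.428393e-03 * 29.1 / 1.479 = 0.14616 cm^3
Specific pore volume V_pore = V_liq / m_sample = 0.14616 / 2.87
V_pore = 0.0509 cm^3/g

0.0509


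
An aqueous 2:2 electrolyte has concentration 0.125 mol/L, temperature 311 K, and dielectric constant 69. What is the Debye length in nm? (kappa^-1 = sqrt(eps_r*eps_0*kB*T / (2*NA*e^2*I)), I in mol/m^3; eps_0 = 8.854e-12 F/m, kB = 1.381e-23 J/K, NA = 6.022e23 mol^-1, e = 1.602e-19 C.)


Ionic strength I = 0.125 * 2^2 * 1000 = 500 mol/m^3
kappa^-1 = sqrt(69 * 8.854e-12 * 1.381e-23 * 311 / (2 * 6.022e23 * (1.602e-19)^2 * 500))
kappa^-1 = 0.412 nm

0.412


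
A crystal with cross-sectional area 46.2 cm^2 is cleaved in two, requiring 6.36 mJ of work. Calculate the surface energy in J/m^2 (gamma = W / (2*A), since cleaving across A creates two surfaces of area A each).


Convert: A = 46.2 cm^2 = 0.00462 m^2, W = 6.36 mJ = 0.00636 J
Cleaving exposes two faces of area A, so total new surface = 2*A and gamma = W / (2*A)
gamma = 0.00636 / (2 * 0.00462)
gamma = 0.688 J/m^2

0.688


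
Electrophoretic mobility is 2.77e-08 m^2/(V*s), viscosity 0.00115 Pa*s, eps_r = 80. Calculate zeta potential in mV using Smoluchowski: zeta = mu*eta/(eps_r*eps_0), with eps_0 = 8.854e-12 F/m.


Smoluchowski equation: zeta = mu * eta / (eps_r * eps_0)
zeta = 2.77e-08 * 0.00115 / (80 * 8.854e-12)
zeta = 0.044973 V = 44.97 mV

44.97


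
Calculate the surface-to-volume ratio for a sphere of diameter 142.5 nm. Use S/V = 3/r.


Radius r = 142.5/2 = 71.25 nm
S/V = 3 / r = 3 / 71.25
S/V = 0.0421 nm^-1

0.0421


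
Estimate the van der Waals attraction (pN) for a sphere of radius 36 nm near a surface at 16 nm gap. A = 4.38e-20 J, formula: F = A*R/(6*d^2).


Convert to SI: R = 36 nm = 3.6e-08 m, d = 16 nm = 1.6e-08 m
F = A * R / (6 * d^2)
F = 4.38e-20 * 3.6e-08 / (6 * (1.6e-08)^2)
F = 1.02656e-12 N = 1.027 pN

1.027


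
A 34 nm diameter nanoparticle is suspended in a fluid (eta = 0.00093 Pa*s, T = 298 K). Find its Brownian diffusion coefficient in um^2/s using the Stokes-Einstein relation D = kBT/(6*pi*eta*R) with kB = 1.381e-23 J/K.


Radius R = 34/2 = 17 nm = 1.7e-08 m
D = kB*T / (6*pi*eta*R)
D = 1.381e-23 * 298 / (6 * pi * 0.00093 * 1.7e-08)
D = 1.38095e-11 m^2/s = 13.809 um^2/s

13.809


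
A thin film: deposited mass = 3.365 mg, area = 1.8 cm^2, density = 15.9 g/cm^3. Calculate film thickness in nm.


Convert: m = 3.365 mg = 3.3650e-06 kg, A = 1.8 cm^2 = 1.8000e-04 m^2, rho = 15.9 g/cm^3 = 15900 kg/m^3
t = m / (A * rho)
t = 3.3650e-06 / (1.8000e-04 * 15900)
t = 1.1758e-06 m = 1175.8 nm

1175.8


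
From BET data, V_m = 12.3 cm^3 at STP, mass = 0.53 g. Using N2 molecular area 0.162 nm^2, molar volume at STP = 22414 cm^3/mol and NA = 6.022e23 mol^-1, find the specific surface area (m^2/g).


Number of moles in monolayer = V_m / 22414 = 12.3 / 22414 = 0.00054876
Number of molecules = moles * NA = 0.00054876 * 6.022e23
SA = molecules * sigma / mass
SA = (12.3 / 22414) * 6.022e23 * 0.162e-18 / 0.53
SA = 101.0 m^2/g

101.0
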